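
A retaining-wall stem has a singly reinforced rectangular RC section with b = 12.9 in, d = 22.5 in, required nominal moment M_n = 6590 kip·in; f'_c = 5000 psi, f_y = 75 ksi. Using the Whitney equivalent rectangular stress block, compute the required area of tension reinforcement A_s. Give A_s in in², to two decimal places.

A_s ≈ 4.53 in²

From M_n = 0.85 f'_c a b (d − a/2):
a = d − √(d² − 2M_n/(0.85 f'_c b)) = 22.5 − √(22.5² − 2 × 6590/(0.85 × 5 × 12.9)) = 6.195 in.
A_s = 0.85 f'_c a b / f_y = 0.85 × 5 × 6.195 × 12.9 / 75 = 4.529 in².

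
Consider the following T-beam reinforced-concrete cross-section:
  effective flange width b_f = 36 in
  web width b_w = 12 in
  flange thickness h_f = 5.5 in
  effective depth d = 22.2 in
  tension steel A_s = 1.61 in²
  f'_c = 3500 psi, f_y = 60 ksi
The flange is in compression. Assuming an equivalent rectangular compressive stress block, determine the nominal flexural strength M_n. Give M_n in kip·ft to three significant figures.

Tension: T = A_s f_y = 1.61 × 60 = 96.6 kips.
Try a within the flange: a = T/(0.85 f'_c b_f) = 96.6/(0.85 × 3.5 × 36) = 0.902 in.
Since a = 0.902 ≤ h_f = 5.5 in, the stress block lies entirely in the flange; analyse as a rectangular beam of width b_f.
M_n = T(d − a/2) = 96.6 × (22.2 − 0.451) = 2101.0 kip·in.
M_n = 2101.0/12 = 175.08 kip·ft.

M_n ≈ 175 kip·ft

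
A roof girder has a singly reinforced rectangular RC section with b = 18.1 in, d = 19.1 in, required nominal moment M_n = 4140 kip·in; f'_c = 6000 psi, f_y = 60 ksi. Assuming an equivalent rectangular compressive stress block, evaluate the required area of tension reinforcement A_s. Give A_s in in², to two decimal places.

A_s ≈ 3.87 in²

From M_n = 0.85 f'_c a b (d − a/2):
a = d − √(d² − 2M_n/(0.85 f'_c b)) = 19.1 − √(19.1² − 2 × 4140/(0.85 × 6 × 18.1)) = 2.513 in.
A_s = 0.85 f'_c a b / f_y = 0.85 × 6 × 2.513 × 18.1 / 60 = 3.866 in².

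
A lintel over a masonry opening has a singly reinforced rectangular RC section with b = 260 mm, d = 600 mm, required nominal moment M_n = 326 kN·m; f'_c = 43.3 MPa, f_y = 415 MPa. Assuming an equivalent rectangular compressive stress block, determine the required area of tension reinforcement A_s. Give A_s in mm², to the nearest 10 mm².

A_s ≈ 1380 mm²

With M_n = 0.85 f'_c a b (d − a/2), solve the quadratic for a:
a = d − √(d² − 2M_n/(0.85 f'_c b)) = 600 − √(600² − 2 × 326×10⁶/(0.85 × 43.3 × 260)) = 59.75 mm.
A_s = 0.85 f'_c a b / f_y = 0.85 × 43.3 × 59.75 × 260 / 415 = 1377.7 mm².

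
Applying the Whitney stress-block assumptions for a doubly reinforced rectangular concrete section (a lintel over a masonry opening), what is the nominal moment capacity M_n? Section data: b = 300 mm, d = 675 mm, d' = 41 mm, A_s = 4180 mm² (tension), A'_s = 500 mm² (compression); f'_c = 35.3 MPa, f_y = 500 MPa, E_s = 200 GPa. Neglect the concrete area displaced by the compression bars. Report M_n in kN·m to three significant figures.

M_n ≈ 1210 kN·m

Assume both tension and compression steel yield.
Net tension couple steel: A_s − A'_s = 3680 mm².
a = (A_s − A'_s) f_y / (0.85 f'_c b) = 1840000/(0.85 × 35.3 × 300) = 204.41 mm.
c = a/β₁ = 204.41/0.798 = 256.15 mm; ε'_s = 0.003(c − d')/c = 0.0025 ≥ f_y/E_s = 0.0025, so compression steel does yield.
M_n = (A_s − A'_s) f_y (d − a/2) + A'_s f_y (d − d') = [1840000 × (675 − 102.205) + 250000 × (675 − 41)] × 10⁻⁶ = 1053.94 + 158.50 = 1212.44 kN·m.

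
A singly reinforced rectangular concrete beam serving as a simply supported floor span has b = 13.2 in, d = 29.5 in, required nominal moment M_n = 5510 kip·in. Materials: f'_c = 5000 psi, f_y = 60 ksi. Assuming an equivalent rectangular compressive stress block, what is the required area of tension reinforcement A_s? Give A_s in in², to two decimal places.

From M_n = 0.85 f'_c a b (d − a/2):
a = d − √(d² − 2M_n/(0.85 f'_c b)) = 29.5 − √(29.5² − 2 × 5510/(0.85 × 5 × 13.2)) = 3.542 in.
A_s = 0.85 f'_c a b / f_y = 0.85 × 5 × 3.542 × 13.2 / 60 = 3.312 in².

A_s ≈ 3.31 in²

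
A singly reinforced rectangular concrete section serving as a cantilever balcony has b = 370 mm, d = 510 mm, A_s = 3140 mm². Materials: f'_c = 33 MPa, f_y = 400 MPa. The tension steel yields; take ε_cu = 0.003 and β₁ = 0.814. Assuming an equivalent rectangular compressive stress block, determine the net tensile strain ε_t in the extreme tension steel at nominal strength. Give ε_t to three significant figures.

a = A_s f_y/(0.85 f'_c b) = 121.02 mm.
β₁ = 0.814, so c = a/β₁ = 121.02/0.814 = 148.67 mm.
From the linear strain diagram with ε_cu = 0.003: ε_t = 0.003 (d − c)/c = 0.003 × (510 − 148.67)/148.67 = 0.00729.
Since ε_t ≥ 0.005, the section is tension-controlled.

ε_t ≈ 0.00729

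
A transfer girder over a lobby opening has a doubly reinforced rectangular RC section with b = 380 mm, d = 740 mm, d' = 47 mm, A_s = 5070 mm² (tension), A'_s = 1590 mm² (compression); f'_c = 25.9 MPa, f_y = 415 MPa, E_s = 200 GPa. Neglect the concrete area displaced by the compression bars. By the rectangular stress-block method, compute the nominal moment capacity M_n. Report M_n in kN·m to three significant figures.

Assume both tension and compression steel yield.
Net tension couple steel: A_s − A'_s = 3480 mm².
a = (A_s − A'_s) f_y / (0.85 f'_c b) = 1444200/(0.85 × 25.9 × 380) = 172.63 mm.
c = a/β₁ = 172.63/0.85 = 203.09 mm; ε'_s = 0.003(c − d')/c = 0.0023 ≥ f_y/E_s = 0.0021, so compression steel does yield.
M_n = (A_s − A'_s) f_y (d − a/2) + A'_s f_y (d − d') = [1444200 × (740 − 86.315) + 659850 × (740 − 47)] × 10⁻⁶ = 944.05 + 457.28 = 1401.33 kN·m.

M_n ≈ 1400 kN·m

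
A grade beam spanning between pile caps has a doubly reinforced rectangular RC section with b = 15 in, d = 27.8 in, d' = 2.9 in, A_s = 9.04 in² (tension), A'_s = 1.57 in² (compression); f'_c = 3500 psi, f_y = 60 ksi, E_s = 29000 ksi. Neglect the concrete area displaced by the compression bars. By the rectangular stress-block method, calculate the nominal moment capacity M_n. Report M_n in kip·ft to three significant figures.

Assume both steels yield.
a = (A_s − A'_s) f_y/(0.85 f'_c b) = (9.04 − 1.57) × 60/(0.85 × 3.5 × 15) = 10.044 in.
c = a/β₁ = 10.044/0.85 = 11.816 in; ε'_s = 0.003(c − d')/c = 0.0023 ≥ ε_y = 0.0021, so the compression steel yields.
M_n = (A_s − A'_s) f_y (d − a/2) + A'_s f_y (d − d') = 448.2 × (27.8 − 5.022) + 94.2 × (27.8 − 2.9) = 10209.1 + 2345.6 = 12554.7 kip·in = 12554.7/12 = 1046.23 kip·ft.

M_n ≈ 1050 kip·ft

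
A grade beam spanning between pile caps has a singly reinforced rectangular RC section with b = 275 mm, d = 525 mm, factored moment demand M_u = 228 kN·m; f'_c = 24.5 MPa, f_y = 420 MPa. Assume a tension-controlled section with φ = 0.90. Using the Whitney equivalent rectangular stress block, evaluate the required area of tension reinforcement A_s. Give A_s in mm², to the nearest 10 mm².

M_n = M_u/φ = 228/0.90 = 253.333 kN·m.
With M_n = 0.85 f'_c a b (d − a/2), solve the quadratic for a:
a = d − √(d² − 2M_n/(0.85 f'_c b)) = 525 − √(525² − 2 × 253.333×10⁶/(0.85 × 24.5 × 275)) = 92.39 mm.
A_s = 0.85 f'_c a b / f_y = 0.85 × 24.5 × 92.39 × 275 / 420 = 1259.8 mm².

A_s ≈ 1260 mm²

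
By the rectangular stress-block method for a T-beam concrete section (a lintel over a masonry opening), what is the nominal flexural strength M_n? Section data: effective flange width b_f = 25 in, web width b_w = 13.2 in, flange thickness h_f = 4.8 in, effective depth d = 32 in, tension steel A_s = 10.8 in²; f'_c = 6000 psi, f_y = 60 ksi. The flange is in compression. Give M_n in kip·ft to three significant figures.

Tension: T = A_s f_y = 10.8 × 60 = 648 kips.
Try a within the flange: a = T/(0.85 f'_c b_f) = 648/(0.85 × 6 × 25) = 5.082 in.
a = 5.082 > h_f = 4.8 in: the block extends into the web. Split into flange-overhang and web parts.
C_f = 0.85 f'_c (b_f − b_w) h_f = 0.85 × 6 × (25 − 13.2) × 4.8 = 288.9 kips.
Remaining web compression depth: a_w = (T − C_f)/(0.85 f'_c b_w) = (648 − 288.9)/(0.85 × 6 × 13.2) = 5.334 in.
M_n = C_f(d − h_f/2) + (T − C_f)(d − a_w/2) = 288.9 × (32 − 2.4) + 359.1 × (32 − 2.667) = 8551.4 + 10533.5 = 19084.9 kip·in.
M_n = 19084.9/12 = 1590.41 kip·ft.

M_n ≈ 1590 kip·ft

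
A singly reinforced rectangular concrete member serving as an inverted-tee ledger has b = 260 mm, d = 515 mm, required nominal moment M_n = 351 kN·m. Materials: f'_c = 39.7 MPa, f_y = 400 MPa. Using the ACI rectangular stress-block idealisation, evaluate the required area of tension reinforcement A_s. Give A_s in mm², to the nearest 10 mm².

A_s ≈ 1860 mm²

With M_n = 0.85 f'_c a b (d − a/2), solve the quadratic for a:
a = d − √(d² − 2M_n/(0.85 f'_c b)) = 515 − √(515² − 2 × 351×10⁶/(0.85 × 39.7 × 260)) = 84.64 mm.
A_s = 0.85 f'_c a b / f_y = 0.85 × 39.7 × 84.64 × 260 / 400 = 1856.5 mm².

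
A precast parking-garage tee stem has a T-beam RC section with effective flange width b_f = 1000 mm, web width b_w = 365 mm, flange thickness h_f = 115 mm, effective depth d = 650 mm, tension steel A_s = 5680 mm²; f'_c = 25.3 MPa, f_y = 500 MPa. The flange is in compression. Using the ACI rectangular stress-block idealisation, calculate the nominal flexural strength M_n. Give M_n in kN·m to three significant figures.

Tension: T = A_s f_y = 5680 × 500 = 2840000 N.
Try a within the flange: a = T/(0.85 f'_c b_f) = 2840000/(0.85 × 25.3 × 1000) = 132.06 mm.
a = 132.06 > h_f = 115 mm: the block extends into the web. Split into flange-overhang and web parts.
C_f = 0.85 f'_c (b_f − b_w) h_f = 0.85 × 25.3 × (1000 − 365) × 115 = 1570403 N.
Remaining web compression depth: a_w = (T − C_f)/(0.85 f'_c b_w) = (2840000 − 1570403)/(0.85 × 25.3 × 365) = 161.75 mm.
M_n = C_f(d − h_f/2) + (T − C_f)(d − a_w/2) = 1570403 × (650 − 57.5) + 1269597 × (650 − 80.875) = 930.46 + 722.56 = 1653.02 × 10⁶ N·mm.
M_n = 1653.02 kN·m.

M_n ≈ 1650 kN·m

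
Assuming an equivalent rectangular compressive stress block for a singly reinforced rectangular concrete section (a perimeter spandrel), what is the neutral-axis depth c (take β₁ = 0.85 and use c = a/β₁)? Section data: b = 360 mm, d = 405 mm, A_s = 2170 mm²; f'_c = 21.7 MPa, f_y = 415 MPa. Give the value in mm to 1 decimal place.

c ≈ 159.6 mm

T = A_s f_y = 2170 × 415 = 900550 N = 900.55 kN.
Setting C = 0.85 f'_c a b equal to T: a = 900550/(0.85 × 21.7 × 360) = 135.621 mm.
With β₁ = 0.85, c = a/β₁ = 135.621/0.85 = 159.6 mm.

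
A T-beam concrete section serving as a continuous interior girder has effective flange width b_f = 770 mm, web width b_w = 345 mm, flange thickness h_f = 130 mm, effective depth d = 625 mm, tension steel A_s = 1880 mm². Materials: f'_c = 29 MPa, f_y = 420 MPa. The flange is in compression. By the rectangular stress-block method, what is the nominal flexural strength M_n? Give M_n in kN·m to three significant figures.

Tension: T = A_s f_y = 1880 × 420 = 789600 N.
Try a within the flange: a = T/(0.85 f'_c b_f) = 789600/(0.85 × 29 × 770) = 41.60 mm.
Since a = 41.60 ≤ h_f = 130 mm, the stress block lies entirely in the flange; analyse as a rectangular beam of width b_f.
M_n = T(d − a/2) = 789600 × (625 − 20.8) = 477.08 × 10⁶ N·mm.
M_n = 477.08 kN·m.

M_n ≈ 477 kN·m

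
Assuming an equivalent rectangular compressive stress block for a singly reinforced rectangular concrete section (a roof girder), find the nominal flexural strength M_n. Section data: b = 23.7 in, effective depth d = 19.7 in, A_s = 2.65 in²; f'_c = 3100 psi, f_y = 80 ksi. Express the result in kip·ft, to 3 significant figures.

M_n ≈ 318 kip·ft

T = A_s f_y = 2.65 × 80 = 212 kips.
a = T/(0.85 f'_c b) = 212/(0.85 × 3.1 × 23.7) = 3.395 in.
M_n = T(d − a/2) = 212 × (19.7 − 1.6975) = 3816.5 kip·in = 3816.5/12 = 318.04 kip·ft.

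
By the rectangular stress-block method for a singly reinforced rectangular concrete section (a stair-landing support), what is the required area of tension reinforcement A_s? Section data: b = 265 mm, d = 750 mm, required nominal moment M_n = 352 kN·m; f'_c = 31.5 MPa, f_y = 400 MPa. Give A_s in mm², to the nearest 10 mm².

With M_n = 0.85 f'_c a b (d − a/2), solve the quadratic for a:
a = d − √(d² − 2M_n/(0.85 f'_c b)) = 750 − √(750² − 2 × 352×10⁶/(0.85 × 31.5 × 265)) = 69.35 mm.
A_s = 0.85 f'_c a b / f_y = 0.85 × 31.5 × 69.35 × 265 / 400 = 1230.2 mm².

A_s ≈ 1230 mm²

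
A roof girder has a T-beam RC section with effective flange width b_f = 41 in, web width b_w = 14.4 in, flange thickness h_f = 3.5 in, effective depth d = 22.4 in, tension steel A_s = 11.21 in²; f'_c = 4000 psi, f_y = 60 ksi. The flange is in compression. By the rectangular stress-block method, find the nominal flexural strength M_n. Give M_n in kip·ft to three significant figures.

M_n ≈ 1100 kip·ft

Tension: T = A_s f_y = 11.21 × 60 = 672.6 kips.
Try a within the flange: a = T/(0.85 f'_c b_f) = 672.6/(0.85 × 4 × 41) = 4.825 in.
a = 4.825 > h_f = 3.5 in: the block extends into the web. Split into flange-overhang and web parts.
C_f = 0.85 f'_c (b_f − b_w) h_f = 0.85 × 4 × (41 − 14.4) × 3.5 = 316.5 kips.
Remaining web compression depth: a_w = (T − C_f)/(0.85 f'_c b_w) = (672.6 − 316.5)/(0.85 × 4 × 14.4) = 7.273 in.
M_n = C_f(d − h_f/2) + (T − C_f)(d − a_w/2) = 316.5 × (22.4 − 1.75) + 356.1 × (22.4 − 3.6365) = 6535.7 + 6681.7 = 13217.4 kip·in.
M_n = 13217.4/12 = 1101.45 kip·ft.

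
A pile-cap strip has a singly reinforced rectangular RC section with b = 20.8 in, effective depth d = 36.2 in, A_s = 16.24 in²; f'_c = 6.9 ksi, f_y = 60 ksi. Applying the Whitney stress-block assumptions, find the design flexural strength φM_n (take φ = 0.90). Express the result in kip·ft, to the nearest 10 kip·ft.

φM_n ≈ 2350 kip·ft

T = A_s f_y = 16.24 × 60 = 974.4 kips.
a = T/(0.85 f'_c b) = 974.4/(0.85 × 6.9 × 20.8) = 7.987 in.
M_n = T(d − a/2) = 974.4 × (36.2 − 3.9935) = 31382.0 kip·in = 31382.0/12 = 2615.17 kip·ft.
φM_n = 0.90 × 2615.17 = 2353.65 kip·ft.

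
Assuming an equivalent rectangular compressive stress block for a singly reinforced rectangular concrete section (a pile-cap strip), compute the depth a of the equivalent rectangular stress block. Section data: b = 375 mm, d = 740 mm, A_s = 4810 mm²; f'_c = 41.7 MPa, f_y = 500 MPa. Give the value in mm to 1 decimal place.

a ≈ 180.9 mm

T = A_s f_y = 4810 × 500 = 2405000 N = 2405 kN.
Setting C = 0.85 f'_c a b equal to T: a = 2405000/(0.85 × 41.7 × 375) = 180.9 mm.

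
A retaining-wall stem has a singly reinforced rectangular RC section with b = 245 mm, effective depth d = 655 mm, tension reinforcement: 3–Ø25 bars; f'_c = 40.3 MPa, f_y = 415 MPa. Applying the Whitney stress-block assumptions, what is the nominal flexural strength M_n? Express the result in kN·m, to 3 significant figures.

M_n ≈ 378 kN·m

A_s = 3 × 491 = 1473 mm².
T = A_s f_y = 1473 × 415 = 611295 N = 611.295 kN.
From C = T: a = T/(0.85 f'_c b) = 611295/(0.85 × 40.3 × 245) = 72.84 mm.
M_n = T(d − a/2) = 611.295 kN × (655 − 36.42) mm = 378.13 kN·m.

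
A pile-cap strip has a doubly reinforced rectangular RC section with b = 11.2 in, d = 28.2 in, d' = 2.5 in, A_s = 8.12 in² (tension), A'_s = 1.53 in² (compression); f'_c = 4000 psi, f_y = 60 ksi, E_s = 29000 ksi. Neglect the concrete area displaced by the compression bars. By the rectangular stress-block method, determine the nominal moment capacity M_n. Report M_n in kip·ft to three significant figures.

Assume both steels yield.
a = (A_s − A'_s) f_y/(0.85 f'_c b) = (8.12 − 1.53) × 60/(0.85 × 4 × 11.2) = 10.383 in.
c = a/β₁ = 10.383/0.85 = 12.215 in; ε'_s = 0.003(c − d')/c = 0.0024 ≥ ε_y = 0.0021, so the compression steel yields.
M_n = (A_s − A'_s) f_y (d − a/2) + A'_s f_y (d − d') = 395.4 × (28.2 − 5.1915) + 91.8 × (28.2 − 2.5) = 9097.6 + 2359.3 = 11456.9 kip·in = 11456.9/12 = 954.74 kip·ft.

M_n ≈ 955 kip·ft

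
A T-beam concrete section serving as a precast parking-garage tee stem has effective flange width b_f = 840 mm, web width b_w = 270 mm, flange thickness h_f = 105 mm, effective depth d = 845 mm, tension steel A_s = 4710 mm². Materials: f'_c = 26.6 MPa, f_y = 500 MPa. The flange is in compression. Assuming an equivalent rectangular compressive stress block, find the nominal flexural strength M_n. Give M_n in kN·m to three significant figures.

M_n ≈ 1840 kN·m

Tension: T = A_s f_y = 4710 × 500 = 2355000 N.
Try a within the flange: a = T/(0.85 f'_c b_f) = 2355000/(0.85 × 26.6 × 840) = 124.00 mm.
a = 124.00 > h_f = 105 mm: the block extends into the web. Split into flange-overhang and web parts.
C_f = 0.85 f'_c (b_f − b_w) h_f = 0.85 × 26.6 × (840 − 270) × 105 = 1353209 N.
Remaining web compression depth: a_w = (T − C_f)/(0.85 f'_c b_w) = (2355000 − 1353209)/(0.85 × 26.6 × 270) = 164.10 mm.
M_n = C_f(d − h_f/2) + (T − C_f)(d − a_w/2) = 1353209 × (845 − 52.5) + 1001791 × (845 − 82.05) = 1072.42 + 764.32 = 1836.74 × 10⁶ N·mm.
M_n = 1836.74 kN·m.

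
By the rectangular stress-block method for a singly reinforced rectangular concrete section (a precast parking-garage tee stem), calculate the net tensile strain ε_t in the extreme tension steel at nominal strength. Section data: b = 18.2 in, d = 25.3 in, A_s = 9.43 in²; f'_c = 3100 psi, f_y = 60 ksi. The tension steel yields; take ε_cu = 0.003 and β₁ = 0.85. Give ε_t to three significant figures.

ε_t ≈ 0.00247

a = A_s f_y/(0.85 f'_c b) = 11.798 in.
β₁ = 0.85, so c = a/β₁ = 11.798/0.85 = 13.880 in.
From the linear strain diagram with ε_cu = 0.003: ε_t = 0.003 (d − c)/c = 0.003 × (25.3 − 13.880)/13.880 = 0.00247.
ε_t < 0.004 — the section is over-reinforced for flexure under ACI limits.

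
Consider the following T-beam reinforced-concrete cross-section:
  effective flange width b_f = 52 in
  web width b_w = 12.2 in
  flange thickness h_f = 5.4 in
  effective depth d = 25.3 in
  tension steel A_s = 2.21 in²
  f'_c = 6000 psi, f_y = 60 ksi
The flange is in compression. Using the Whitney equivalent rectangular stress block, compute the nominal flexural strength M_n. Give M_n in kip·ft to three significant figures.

Tension: T = A_s f_y = 2.21 × 60 = 132.6 kips.
Try a within the flange: a = T/(0.85 f'_c b_f) = 132.6/(0.85 × 6 × 52) = 0.500 in.
Since a = 0.500 ≤ h_f = 5.4 in, the stress block lies entirely in the flange; analyse as a rectangular beam of width b_f.
M_n = T(d − a/2) = 132.6 × (25.3 − 0.25) = 3321.6 kip·in.
M_n = 3321.6/12 = 276.80 kip·ft.

M_n ≈ 277 kip·ft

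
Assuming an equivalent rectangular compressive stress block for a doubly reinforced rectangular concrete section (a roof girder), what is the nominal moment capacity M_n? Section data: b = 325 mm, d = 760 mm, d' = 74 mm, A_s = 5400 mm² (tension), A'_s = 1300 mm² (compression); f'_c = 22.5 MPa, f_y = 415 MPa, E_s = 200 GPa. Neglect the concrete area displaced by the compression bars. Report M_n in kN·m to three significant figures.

M_n ≈ 1430 kN·m

Assume both tension and compression steel yield.
Net tension couple steel: A_s − A'_s = 4100 mm².
a = (A_s − A'_s) f_y / (0.85 f'_c b) = 1701500/(0.85 × 22.5 × 325) = 273.75 mm.
c = a/β₁ = 273.75/0.85 = 322.06 mm; ε'_s = 0.003(c − d')/c = 0.0023 ≥ f_y/E_s = 0.0021, so compression steel does yield.
M_n = (A_s − A'_s) f_y (d − a/2) + A'_s f_y (d − d') = [1701500 × (760 − 136.875) + 539500 × (760 − 74)] × 10⁻⁶ = 1060.25 + 370.10 = 1430.35 kN·m.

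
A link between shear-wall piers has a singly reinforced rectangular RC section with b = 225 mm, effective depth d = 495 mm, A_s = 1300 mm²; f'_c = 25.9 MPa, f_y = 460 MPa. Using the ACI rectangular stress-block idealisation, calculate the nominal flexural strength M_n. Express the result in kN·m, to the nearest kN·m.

M_n ≈ 260 kN·m

T = A_s f_y = 1300 × 460 = 598000 N = 598 kN.
From C = T: a = T/(0.85 f'_c b) = 598000/(0.85 × 25.9 × 225) = 120.73 mm.
M_n = T(d − a/2) = 598 kN × (495 − 60.365) mm = 259.91 kN·m.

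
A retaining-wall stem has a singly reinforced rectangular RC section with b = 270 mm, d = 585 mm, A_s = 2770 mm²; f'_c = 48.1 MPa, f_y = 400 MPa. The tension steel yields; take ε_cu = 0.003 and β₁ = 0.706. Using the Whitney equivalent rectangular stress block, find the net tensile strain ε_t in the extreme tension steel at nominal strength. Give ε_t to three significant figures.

ε_t ≈ 0.00934

a = A_s f_y/(0.85 f'_c b) = 100.37 mm.
β₁ = 0.706, so c = a/β₁ = 100.37/0.706 = 142.17 mm.
From the linear strain diagram with ε_cu = 0.003: ε_t = 0.003 (d − c)/c = 0.003 × (585 − 142.17)/142.17 = 0.00934.
Since ε_t ≥ 0.005, the section is tension-controlled.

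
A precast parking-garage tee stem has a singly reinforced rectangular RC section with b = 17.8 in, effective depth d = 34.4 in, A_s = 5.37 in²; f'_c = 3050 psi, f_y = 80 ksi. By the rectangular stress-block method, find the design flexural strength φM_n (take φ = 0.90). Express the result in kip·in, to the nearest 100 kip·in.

φM_n ≈ 11500 kip·in

T = A_s f_y = 5.37 × 80 = 429.6 kips.
a = T/(0.85 f'_c b) = 429.6/(0.85 × 3.05 × 17.8) = 9.309 in.
M_n = T(d − a/2) = 429.6 × (34.4 − 4.6545) = 12778.7 kip·in.
φM_n = 0.90 × 12778.7 = 11500.8 kip·in.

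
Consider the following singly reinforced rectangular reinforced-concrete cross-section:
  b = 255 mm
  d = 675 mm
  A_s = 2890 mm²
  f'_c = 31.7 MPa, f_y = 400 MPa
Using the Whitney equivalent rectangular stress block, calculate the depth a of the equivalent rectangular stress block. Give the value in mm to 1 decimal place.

T = A_s f_y = 2890 × 400 = 1156000 N = 1156 kN.
Setting C = 0.85 f'_c a b equal to T: a = 1156000/(0.85 × 31.7 × 255) = 168.2 mm.

a ≈ 168.2 mm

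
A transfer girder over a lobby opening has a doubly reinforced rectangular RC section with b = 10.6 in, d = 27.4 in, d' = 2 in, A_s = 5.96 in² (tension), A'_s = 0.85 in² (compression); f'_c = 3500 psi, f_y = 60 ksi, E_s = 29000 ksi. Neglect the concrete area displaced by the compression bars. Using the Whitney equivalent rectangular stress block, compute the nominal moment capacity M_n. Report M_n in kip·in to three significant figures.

Assume both steels yield.
a = (A_s − A'_s) f_y/(0.85 f'_c b) = (5.96 − 0.85) × 60/(0.85 × 3.5 × 10.6) = 9.723 in.
c = a/β₁ = 9.723/0.85 = 11.439 in; ε'_s = 0.003(c − d')/c = 0.0025 ≥ ε_y = 0.0021, so the compression steel yields.
M_n = (A_s − A'_s) f_y (d − a/2) + A'_s f_y (d − d') = 306.6 × (27.4 − 4.8615) + 51 × (27.4 − 2) = 6910.3 + 1295.4 = 8205.7 kip·in.

M_n ≈ 8210 kip·in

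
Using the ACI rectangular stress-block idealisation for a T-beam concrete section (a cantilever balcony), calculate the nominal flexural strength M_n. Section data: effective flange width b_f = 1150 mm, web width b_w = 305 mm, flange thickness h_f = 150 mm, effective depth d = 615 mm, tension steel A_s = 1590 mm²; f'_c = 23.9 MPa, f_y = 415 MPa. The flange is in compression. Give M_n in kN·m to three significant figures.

Tension: T = A_s f_y = 1590 × 415 = 659850 N.
Try a within the flange: a = T/(0.85 f'_c b_f) = 659850/(0.85 × 23.9 × 1150) = 28.24 mm.
Since a = 28.24 ≤ h_f = 150 mm, the stress block lies entirely in the flange; analyse as a rectangular beam of width b_f.
M_n = T(d − a/2) = 659850 × (615 − 14.12) = 396.49 × 10⁶ N·mm.
M_n = 396.49 kN·m.

M_n ≈ 396 kN·m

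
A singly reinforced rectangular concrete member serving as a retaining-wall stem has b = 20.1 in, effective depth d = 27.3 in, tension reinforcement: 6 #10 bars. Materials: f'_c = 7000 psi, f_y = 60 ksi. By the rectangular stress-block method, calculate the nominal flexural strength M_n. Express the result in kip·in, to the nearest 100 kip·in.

A_s = 6 × 1.27 = 7.62 in².
T = A_s f_y = 7.62 × 60 = 457.2 kips.
a = T/(0.85 f'_c b) = 457.2/(0.85 × 7 × 20.1) = 3.823 in.
M_n = T(d − a/2) = 457.2 × (27.3 − 1.9115) = 11607.6 kip·in.

M_n ≈ 11600 kip·in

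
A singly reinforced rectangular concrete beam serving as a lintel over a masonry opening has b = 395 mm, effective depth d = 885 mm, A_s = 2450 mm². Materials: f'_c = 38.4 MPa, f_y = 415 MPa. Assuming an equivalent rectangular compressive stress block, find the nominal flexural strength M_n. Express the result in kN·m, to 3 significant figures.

M_n ≈ 860 kN·m

T = A_s f_y = 2450 × 415 = 1016750 N = 1016.75 kN.
From C = T: a = T/(0.85 f'_c b) = 1016750/(0.85 × 38.4 × 395) = 78.86 mm.
M_n = T(d − a/2) = 1016.75 kN × (885 − 39.43) mm = 859.73 kN·m.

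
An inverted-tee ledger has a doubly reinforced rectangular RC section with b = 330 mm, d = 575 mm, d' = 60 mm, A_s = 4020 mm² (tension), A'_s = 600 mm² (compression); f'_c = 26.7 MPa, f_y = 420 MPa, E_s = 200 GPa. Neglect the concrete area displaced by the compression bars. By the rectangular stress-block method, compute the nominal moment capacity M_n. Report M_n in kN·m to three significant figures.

Assume both tension and compression steel yield.
Net tension couple steel: A_s − A'_s = 3420 mm².
a = (A_s − A'_s) f_y / (0.85 f'_c b) = 1436400/(0.85 × 26.7 × 330) = 191.79 mm.
c = a/β₁ = 191.79/0.85 = 225.64 mm; ε'_s = 0.003(c − d')/c = 0.0022 ≥ f_y/E_s = 0.0021, so compression steel does yield.
M_n = (A_s − A'_s) f_y (d − a/2) + A'_s f_y (d − d') = [1436400 × (575 − 95.895) + 252000 × (575 − 60)] × 10⁻⁶ = 688.19 + 129.78 = 817.97 kN·m.

M_n ≈ 818 kN·m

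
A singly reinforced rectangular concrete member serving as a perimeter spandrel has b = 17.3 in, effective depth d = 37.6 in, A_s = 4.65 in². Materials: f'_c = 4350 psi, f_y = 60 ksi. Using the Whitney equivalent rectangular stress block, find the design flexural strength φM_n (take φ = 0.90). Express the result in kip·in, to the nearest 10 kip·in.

φM_n ≈ 8890 kip·in

T = A_s f_y = 4.65 × 60 = 279 kips.
a = T/(0.85 f'_c b) = 279/(0.85 × 4.35 × 17.3) = 4.362 in.
M_n = T(d − a/2) = 279 × (37.6 − 2.181) = 9881.9 kip·in.
φM_n = 0.90 × 9881.9 = 8893.7 kip·in.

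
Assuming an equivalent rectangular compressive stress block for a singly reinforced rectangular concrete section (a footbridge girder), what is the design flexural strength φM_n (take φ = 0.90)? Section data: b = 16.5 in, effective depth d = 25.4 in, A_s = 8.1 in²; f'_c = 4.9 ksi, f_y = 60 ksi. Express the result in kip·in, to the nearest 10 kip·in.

φM_n ≈ 9560 kip·in

T = A_s f_y = 8.1 × 60 = 486 kips.
a = T/(0.85 f'_c b) = 486/(0.85 × 4.9 × 16.5) = 7.072 in.
M_n = T(d − a/2) = 486 × (25.4 − 3.536) = 10625.9 kip·in.
φM_n = 0.90 × 10625.9 = 9563.3 kip·in.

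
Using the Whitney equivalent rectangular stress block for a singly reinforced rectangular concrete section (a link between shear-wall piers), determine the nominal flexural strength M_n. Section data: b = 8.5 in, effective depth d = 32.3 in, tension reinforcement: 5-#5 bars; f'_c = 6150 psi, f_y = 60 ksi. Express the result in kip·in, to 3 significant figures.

A_s = 5 × 0.31 = 1.55 in².
T = A_s f_y = 1.55 × 60 = 93 kips.
a = T/(0.85 f'_c b) = 93/(0.85 × 6.15 × 8.5) = 2.093 in.
M_n = T(d − a/2) = 93 × (32.3 − 1.0465) = 2906.6 kip·in.

M_n ≈ 2910 kip·in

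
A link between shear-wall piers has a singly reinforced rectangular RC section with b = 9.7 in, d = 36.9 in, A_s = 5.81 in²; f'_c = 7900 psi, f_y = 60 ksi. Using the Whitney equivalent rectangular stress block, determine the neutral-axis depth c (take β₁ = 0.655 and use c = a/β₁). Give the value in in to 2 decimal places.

T = A_s f_y = 5.81 × 60 = 348.6 kips.
a = T/(0.85 f'_c b) = 348.6/(0.85 × 7.9 × 9.7) = 5.3519 in.
With β₁ = 0.655, c = a/β₁ = 5.3519/0.655 = 8.17 in.

c ≈ 8.17 in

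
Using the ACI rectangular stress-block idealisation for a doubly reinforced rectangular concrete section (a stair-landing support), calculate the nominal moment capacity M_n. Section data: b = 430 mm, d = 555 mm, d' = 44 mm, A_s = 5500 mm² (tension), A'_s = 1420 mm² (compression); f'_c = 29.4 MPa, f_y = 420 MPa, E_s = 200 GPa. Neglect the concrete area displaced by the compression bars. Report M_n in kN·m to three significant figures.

M_n ≈ 1120 kN·m

Assume both tension and compression steel yield.
Net tension couple steel: A_s − A'_s = 4080 mm².
a = (A_s − A'_s) f_y / (0.85 f'_c b) = 1713600/(0.85 × 29.4 × 430) = 159.47 mm.
c = a/β₁ = 159.47/0.84 = 189.85 mm; ε'_s = 0.003(c − d')/c = 0.0023 ≥ f_y/E_s = 0.0021, so compression steel does yield.
M_n = (A_s − A'_s) f_y (d − a/2) + A'_s f_y (d − d') = [1713600 × (555 − 79.735) + 596400 × (555 − 44)] × 10⁻⁶ = 814.41 + 304.76 = 1119.17 kN·m.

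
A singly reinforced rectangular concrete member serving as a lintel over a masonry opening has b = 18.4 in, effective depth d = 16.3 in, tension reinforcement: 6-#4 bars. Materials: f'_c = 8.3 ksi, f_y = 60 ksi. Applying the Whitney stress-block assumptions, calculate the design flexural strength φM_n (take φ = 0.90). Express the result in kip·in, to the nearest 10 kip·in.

φM_n ≈ 1040 kip·in

A_s = 6 × 0.2 = 1.2 in².
T = A_s f_y = 1.2 × 60 = 72 kips.
a = T/(0.85 f'_c b) = 72/(0.85 × 8.3 × 18.4) = 0.555 in.
M_n = T(d − a/2) = 72 × (16.3 − 0.2775) = 1153.6 kip·in.
φM_n = 0.90 × 1153.6 = 1038.2 kip·in.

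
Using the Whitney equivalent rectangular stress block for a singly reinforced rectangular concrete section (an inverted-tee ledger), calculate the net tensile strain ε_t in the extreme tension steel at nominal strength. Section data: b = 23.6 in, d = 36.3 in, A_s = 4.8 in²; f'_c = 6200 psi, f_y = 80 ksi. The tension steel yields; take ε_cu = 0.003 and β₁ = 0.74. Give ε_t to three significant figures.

a = A_s f_y/(0.85 f'_c b) = 3.088 in.
β₁ = 0.74, so c = a/β₁ = 3.088/0.74 = 4.173 in.
From the linear strain diagram with ε_cu = 0.003: ε_t = 0.003 (d − c)/c = 0.003 × (36.3 − 4.173)/4.173 = 0.0231.
Since ε_t ≥ 0.005, the section is tension-controlled.

ε_t ≈ 0.0231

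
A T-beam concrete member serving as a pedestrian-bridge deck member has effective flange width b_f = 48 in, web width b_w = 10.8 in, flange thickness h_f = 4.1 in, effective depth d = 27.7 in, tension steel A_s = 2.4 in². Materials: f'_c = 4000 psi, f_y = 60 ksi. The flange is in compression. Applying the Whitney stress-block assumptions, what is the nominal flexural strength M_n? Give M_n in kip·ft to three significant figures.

Tension: T = A_s f_y = 2.4 × 60 = 144 kips.
Try a within the flange: a = T/(0.85 f'_c b_f) = 144/(0.85 × 4 × 48) = 0.882 in.
Since a = 0.882 ≤ h_f = 4.1 in, the stress block lies entirely in the flange; analyse as a rectangular beam of width b_f.
M_n = T(d − a/2) = 144 × (27.7 − 0.441) = 3925.3 kip·in.
M_n = 3925.3/12 = 327.11 kip·ft.

M_n ≈ 327 kip·ft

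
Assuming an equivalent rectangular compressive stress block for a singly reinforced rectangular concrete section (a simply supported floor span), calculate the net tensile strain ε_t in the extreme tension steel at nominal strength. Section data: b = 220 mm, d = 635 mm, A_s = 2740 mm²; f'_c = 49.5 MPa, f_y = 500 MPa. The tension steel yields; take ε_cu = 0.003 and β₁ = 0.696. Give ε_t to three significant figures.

ε_t ≈ 0.00596

a = A_s f_y/(0.85 f'_c b) = 148.00 mm.
β₁ = 0.696, so c = a/β₁ = 148.00/0.696 = 212.64 mm.
From the linear strain diagram with ε_cu = 0.003: ε_t = 0.003 (d − c)/c = 0.003 × (635 − 212.64)/212.64 = 0.00596.
Since ε_t ≥ 0.005, the section is tension-controlled.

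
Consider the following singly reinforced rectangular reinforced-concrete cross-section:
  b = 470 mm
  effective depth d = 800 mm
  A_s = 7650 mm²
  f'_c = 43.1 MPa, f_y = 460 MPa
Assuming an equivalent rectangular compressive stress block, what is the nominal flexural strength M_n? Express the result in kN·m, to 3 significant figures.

T = A_s f_y = 7650 × 460 = 3519000 N = 3519 kN.
From C = T: a = T/(0.85 f'_c b) = 3519000/(0.85 × 43.1 × 470) = 204.37 mm.
M_n = T(d − a/2) = 3519 kN × (800 − 102.185) mm = 2455.61 kN·m.

M_n ≈ 2460 kN·m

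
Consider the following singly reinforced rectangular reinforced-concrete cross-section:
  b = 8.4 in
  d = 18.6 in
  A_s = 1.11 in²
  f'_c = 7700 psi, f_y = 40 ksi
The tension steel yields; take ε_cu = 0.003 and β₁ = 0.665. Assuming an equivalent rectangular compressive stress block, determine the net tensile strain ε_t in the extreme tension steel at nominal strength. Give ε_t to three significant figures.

ε_t ≈ 0.0429

a = A_s f_y/(0.85 f'_c b) = 0.808 in.
β₁ = 0.665, so c = a/β₁ = 0.808/0.665 = 1.215 in.
From the linear strain diagram with ε_cu = 0.003: ε_t = 0.003 (d − c)/c = 0.003 × (18.6 − 1.215)/1.215 = 0.0429.
Since ε_t ≥ 0.005, the section is tension-controlled.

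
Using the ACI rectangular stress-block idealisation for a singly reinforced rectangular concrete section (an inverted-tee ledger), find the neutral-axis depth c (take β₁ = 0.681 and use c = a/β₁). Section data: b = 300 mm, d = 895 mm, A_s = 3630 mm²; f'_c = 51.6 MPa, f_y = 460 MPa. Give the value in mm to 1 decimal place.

T = A_s f_y = 3630 × 460 = 1669800 N = 1669.8 kN.
Setting C = 0.85 f'_c a b equal to T: a = 1669800/(0.85 × 51.6 × 300) = 126.904 mm.
With β₁ = 0.681, c = a/β₁ = 126.904/0.681 = 186.3 mm.

c ≈ 186.3 mm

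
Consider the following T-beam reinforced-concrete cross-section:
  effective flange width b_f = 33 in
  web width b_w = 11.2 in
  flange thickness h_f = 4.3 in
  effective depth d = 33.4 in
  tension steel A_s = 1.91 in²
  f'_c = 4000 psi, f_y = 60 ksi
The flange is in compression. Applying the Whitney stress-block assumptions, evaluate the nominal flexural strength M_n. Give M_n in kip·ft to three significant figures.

Tension: T = A_s f_y = 1.91 × 60 = 114.6 kips.
Try a within the flange: a = T/(0.85 f'_c b_f) = 114.6/(0.85 × 4 × 33) = 1.021 in.
Since a = 1.021 ≤ h_f = 4.3 in, the stress block lies entirely in the flange; analyse as a rectangular beam of width b_f.
M_n = T(d − a/2) = 114.6 × (33.4 − 0.5105) = 3769.1 kip·in.
M_n = 3769.1/12 = 314.09 kip·ft.

M_n ≈ 314 kip·ft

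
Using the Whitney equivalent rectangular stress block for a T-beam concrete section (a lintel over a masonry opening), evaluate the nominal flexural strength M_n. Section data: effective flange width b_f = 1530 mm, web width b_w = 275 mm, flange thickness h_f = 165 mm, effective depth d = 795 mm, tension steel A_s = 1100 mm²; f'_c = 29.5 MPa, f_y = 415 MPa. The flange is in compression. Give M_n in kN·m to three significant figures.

M_n ≈ 360 kN·m

Tension: T = A_s f_y = 1100 × 415 = 456500 N.
Try a within the flange: a = T/(0.85 f'_c b_f) = 456500/(0.85 × 29.5 × 1530) = 11.90 mm.
Since a = 11.90 ≤ h_f = 165 mm, the stress block lies entirely in the flange; analyse as a rectangular beam of width b_f.
M_n = T(d − a/2) = 456500 × (795 − 5.95) = 360.20 × 10⁶ N·mm.
M_n = 360.20 kN·m.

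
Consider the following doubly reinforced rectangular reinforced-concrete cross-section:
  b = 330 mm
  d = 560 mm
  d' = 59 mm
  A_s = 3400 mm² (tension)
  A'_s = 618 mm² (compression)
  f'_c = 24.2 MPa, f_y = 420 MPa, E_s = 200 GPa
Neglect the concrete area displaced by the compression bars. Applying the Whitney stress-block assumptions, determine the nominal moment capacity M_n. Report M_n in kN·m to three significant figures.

M_n ≈ 684 kN·m

Assume both tension and compression steel yield.
Net tension couple steel: A_s − A'_s = 2782 mm².
a = (A_s − A'_s) f_y / (0.85 f'_c b) = 1168440/(0.85 × 24.2 × 330) = 172.13 mm.
c = a/β₁ = 172.13/0.85 = 202.51 mm; ε'_s = 0.003(c − d')/c = 0.0021 ≥ f_y/E_s = 0.0021, so compression steel does yield.
M_n = (A_s − A'_s) f_y (d − a/2) + A'_s f_y (d − d') = [1168440 × (560 − 86.065) + 259560 × (560 − 59)] × 10⁻⁶ = 553.76 + 130.04 = 683.80 kN·m.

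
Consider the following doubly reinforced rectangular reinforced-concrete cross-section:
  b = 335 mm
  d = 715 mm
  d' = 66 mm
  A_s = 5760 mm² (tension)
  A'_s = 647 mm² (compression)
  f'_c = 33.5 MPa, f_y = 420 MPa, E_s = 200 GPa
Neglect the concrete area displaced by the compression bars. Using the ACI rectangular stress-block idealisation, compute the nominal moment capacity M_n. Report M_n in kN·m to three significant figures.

M_n ≈ 1470 kN·m

Assume both tension and compression steel yield.
Net tension couple steel: A_s − A'_s = 5113 mm².
a = (A_s − A'_s) f_y / (0.85 f'_c b) = 2147460/(0.85 × 33.5 × 335) = 225.12 mm.
c = a/β₁ = 225.12/0.811 = 277.58 mm; ε'_s = 0.003(c − d')/c = 0.0023 ≥ f_y/E_s = 0.0021, so compression steel does yield.
M_n = (A_s − A'_s) f_y (d − a/2) + A'_s f_y (d − d') = [2147460 × (715 − 112.56) + 271740 × (715 − 66)] × 10⁻⁶ = 1293.72 + 176.36 = 1470.08 kN·m.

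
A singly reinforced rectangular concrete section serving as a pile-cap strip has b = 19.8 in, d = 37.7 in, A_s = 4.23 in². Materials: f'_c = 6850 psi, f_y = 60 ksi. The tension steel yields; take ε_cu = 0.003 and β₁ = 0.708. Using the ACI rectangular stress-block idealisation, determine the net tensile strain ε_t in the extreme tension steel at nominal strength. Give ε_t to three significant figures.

ε_t ≈ 0.0334

a = A_s f_y/(0.85 f'_c b) = 2.201 in.
β₁ = 0.708, so c = a/β₁ = 2.201/0.708 = 3.109 in.
From the linear strain diagram with ε_cu = 0.003: ε_t = 0.003 (d − c)/c = 0.003 × (37.7 − 3.109)/3.109 = 0.0334.
Since ε_t ≥ 0.005, the section is tension-controlled.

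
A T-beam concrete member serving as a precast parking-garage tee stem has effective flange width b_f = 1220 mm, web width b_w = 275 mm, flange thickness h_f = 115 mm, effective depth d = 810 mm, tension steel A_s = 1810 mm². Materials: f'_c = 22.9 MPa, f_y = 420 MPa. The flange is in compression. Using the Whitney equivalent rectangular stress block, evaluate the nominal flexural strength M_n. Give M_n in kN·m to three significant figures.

Tension: T = A_s f_y = 1810 × 420 = 760200 N.
Try a within the flange: a = T/(0.85 f'_c b_f) = 760200/(0.85 × 22.9 × 1220) = 32.01 mm.
Since a = 32.01 ≤ h_f = 115 mm, the stress block lies entirely in the flange; analyse as a rectangular beam of width b_f.
M_n = T(d − a/2) = 760200 × (810 − 16.005) = 603.59 × 10⁶ N·mm.
M_n = 603.59 kN·m.

M_n ≈ 604 kN·m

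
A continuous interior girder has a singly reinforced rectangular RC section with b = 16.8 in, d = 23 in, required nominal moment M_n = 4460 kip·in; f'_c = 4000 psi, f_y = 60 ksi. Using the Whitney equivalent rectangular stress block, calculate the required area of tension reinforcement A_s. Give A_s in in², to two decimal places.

A_s ≈ 3.51 in²

From M_n = 0.85 f'_c a b (d − a/2):
a = d − √(d² − 2M_n/(0.85 f'_c b)) = 23 − √(23² − 2 × 4460/(0.85 × 4 × 16.8)) = 3.691 in.
A_s = 0.85 f'_c a b / f_y = 0.85 × 4 × 3.691 × 16.8 / 60 = 3.514 in².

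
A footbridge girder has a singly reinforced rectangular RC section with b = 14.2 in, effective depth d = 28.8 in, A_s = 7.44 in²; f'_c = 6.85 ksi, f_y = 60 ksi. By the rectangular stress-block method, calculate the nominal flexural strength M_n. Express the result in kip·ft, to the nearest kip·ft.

T = A_s f_y = 7.44 × 60 = 446.4 kips.
a = T/(0.85 f'_c b) = 446.4/(0.85 × 6.85 × 14.2) = 5.399 in.
M_n = T(d − a/2) = 446.4 × (28.8 − 2.6995) = 11651.3 kip·in = 11651.3/12 = 970.94 kip·ft.

M_n ≈ 971 kip·ft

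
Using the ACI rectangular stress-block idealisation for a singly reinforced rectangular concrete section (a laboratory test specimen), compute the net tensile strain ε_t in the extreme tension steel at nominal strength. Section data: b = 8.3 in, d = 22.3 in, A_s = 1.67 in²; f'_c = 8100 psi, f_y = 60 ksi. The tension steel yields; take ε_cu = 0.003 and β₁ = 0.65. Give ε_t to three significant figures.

a = A_s f_y/(0.85 f'_c b) = 1.753 in.
β₁ = 0.65, so c = a/β₁ = 1.753/0.65 = 2.697 in.
From the linear strain diagram with ε_cu = 0.003: ε_t = 0.003 (d − c)/c = 0.003 × (22.3 − 2.697)/2.697 = 0.0218.
Since ε_t ≥ 0.005, the section is tension-controlled.

ε_t ≈ 0.0218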